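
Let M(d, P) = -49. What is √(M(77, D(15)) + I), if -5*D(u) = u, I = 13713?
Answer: 4*√854 ≈ 116.89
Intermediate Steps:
D(u) = -u/5
√(M(77, D(15)) + I) = √(-49 + 13713) = √13664 = 4*√854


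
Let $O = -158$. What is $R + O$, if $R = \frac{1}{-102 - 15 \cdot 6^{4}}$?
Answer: $- \frac{3087637}{19542} \approx -158.0$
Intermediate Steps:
$R = - \frac{1}{19542}$ ($R = \frac{1}{-102 - 19440} = \frac{1}{-19542} = - \frac{1}{19542} \approx -5.1172 \cdot 10^{-5}$)
$R + O = - \frac{1}{19542} - 158 = - \frac{3087637}{19542}$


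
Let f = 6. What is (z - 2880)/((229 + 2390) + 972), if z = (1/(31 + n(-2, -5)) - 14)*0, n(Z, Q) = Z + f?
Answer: -320/399 ≈ -0.80200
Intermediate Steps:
n(Z, Q) = 6 + Z (n(Z, Q) = Z + 6 = 6 + Z)
z = 0 (z = (1/(31 + (6 - 2)) - 14)*0 = (1/(31 + 4) - 14)*0 = (1/35 - 14)*0 = -489/35*0 = 0)
(z - 2880)/((229 + 2390) + 972) = (0 - 2880)/((229 + 2390) + 972) = -2880/(2619 + 972) = -2880/3591 = -2880*1/3591 = -320/399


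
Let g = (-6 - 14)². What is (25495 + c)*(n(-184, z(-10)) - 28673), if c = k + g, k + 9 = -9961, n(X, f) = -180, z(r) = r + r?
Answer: -459484025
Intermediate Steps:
z(r) = 2*r
g = 400 (g = (-20)² = 400)
k = -9970 (k = -9 - 9961 = -9970)
c = -9570 (c = -9970 + 400 = -9570)
(25495 + c)*(n(-184, z(-10)) - 28673) = (25495 - 9570)*(-180 - 28673) = 15925*(-28853) = -459484025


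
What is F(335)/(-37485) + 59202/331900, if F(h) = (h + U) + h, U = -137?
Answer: 204228427/1244127150 ≈ 0.16415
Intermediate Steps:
F(h) = -137 + 2*h (F(h) = (h - 137) + h = (-137 + h) + h = -137 + 2*h)
F(335)/(-37485) + 59202/331900 = (-137 + 2*335)/(-37485) + 59202/331900 = (-137 + 670)*(-1/37485) + 59202*(1/331900) = 533*(-1/37485) + 29601/165950 = -533/37485 + 29601/165950 = 204228427/1244127150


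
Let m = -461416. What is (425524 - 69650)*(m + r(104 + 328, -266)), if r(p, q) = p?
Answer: -164052220016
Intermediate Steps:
(425524 - 69650)*(m + r(104 + 328, -266)) = (425524 - 69650)*(-461416 + (104 + 328)) = 355874*(-461416 + 432) = 355874*(-460984) = -164052220016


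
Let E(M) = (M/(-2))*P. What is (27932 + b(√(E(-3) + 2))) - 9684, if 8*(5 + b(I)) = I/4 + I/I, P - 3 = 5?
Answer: 145945/8 + √14/32 ≈ 18243.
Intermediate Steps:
P = 8 (P = 3 + 5 = 8)
E(M) = -4*M (E(M) = (M/(-2))*8 = (M*(-½))*8 = -M/2*8 = -4*M)
b(I) = -39/8 + I/32 (b(I) = -5 + (I/4 + I/I)/8 = -5 + (I*(¼) + 1)/8 = -5 + (I/4 + 1)/8 = -5 + (1 + I/4)/8 = -5 + (⅛ + I/32) = -39/8 + I/32)
(27932 + b(√(E(-3) + 2))) - 9684 = (27932 + (-39/8 + √(-4*(-3) + 2)/32)) - 9684 = (27932 + (-39/8 + √(12 + 2)/32)) - 9684 = (27932 + (-39/8 + √14/32)) - 9684 = (223417/8 + √14/32) - 9684 = 145945/8 + √14/32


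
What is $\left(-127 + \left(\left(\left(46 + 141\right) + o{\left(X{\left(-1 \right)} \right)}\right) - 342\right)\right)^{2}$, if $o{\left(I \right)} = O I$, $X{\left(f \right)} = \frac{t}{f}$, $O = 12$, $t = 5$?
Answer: $116964$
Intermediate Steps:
$X{\left(f \right)} = \frac{5}{f}$
$o{\left(I \right)} = 12 I$
$\left(-127 + \left(\left(\left(46 + 141\right) + o{\left(X{\left(-1 \right)} \right)}\right) - 342\right)\right)^{2} = \left(-127 - \left(155 - \frac{60}{-1}\right)\right)^{2} = \left(-127 - \left(155 - 60 \left(-1\right)\right)\right)^{2} = \left(-127 + \left(\left(187 + 12 \left(-5\right)\right) - 342\right)\right)^{2} = \left(-127 + \left(\left(187 - 60\right) - 342\right)\right)^{2} = \left(-127 + \left(127 - 342\right)\right)^{2} = \left(-127 - 215\right)^{2} = \left(-342\right)^{2} = 116964$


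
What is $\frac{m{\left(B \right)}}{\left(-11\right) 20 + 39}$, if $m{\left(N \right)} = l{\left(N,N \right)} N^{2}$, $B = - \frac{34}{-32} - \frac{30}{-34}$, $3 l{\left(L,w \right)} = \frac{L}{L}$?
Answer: $- \frac{279841}{40173312} \approx -0.0069658$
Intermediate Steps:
$l{\left(L,w \right)} = \frac{1}{3}$ ($l{\left(L,w \right)} = \frac{L \frac{1}{L}}{3} = \frac{1}{3} \cdot 1 = \frac{1}{3}$)
$B = \frac{529}{272}$ ($B = \left(-34\right) \left(- \frac{1}{32}\right) - - \frac{15}{17} = \frac{17}{16} + \frac{15}{17} = \frac{529}{272} \approx 1.9449$)
$m{\left(N \right)} = \frac{N^{2}}{3}$
$\frac{m{\left(B \right)}}{\left(-11\right) 20 + 39} = \frac{\frac{1}{3} \left(\frac{529}{272}\right)^{2}}{\left(-11\right) 20 + 39} = \frac{\frac{1}{3} \cdot \frac{279841}{73984}}{-220 + 39} = \frac{279841}{221952 \left(-181\right)} = \frac{279841}{221952} \left(- \frac{1}{181}\right) = - \frac{279841}{40173312}$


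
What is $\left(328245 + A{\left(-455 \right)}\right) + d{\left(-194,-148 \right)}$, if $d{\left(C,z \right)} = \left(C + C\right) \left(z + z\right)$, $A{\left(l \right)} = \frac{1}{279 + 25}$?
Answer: $\frac{134700273}{304} \approx 4.4309 \cdot 10^{5}$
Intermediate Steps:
$A{\left(l \right)} = \frac{1}{304}$
$d{\left(C,z \right)} = 4 C z$ ($d{\left(C,z \right)} = 2 C 2 z = 4 C z$)
$\left(328245 + A{\left(-455 \right)}\right) + d{\left(-194,-148 \right)} = \left(328245 + \frac{1}{304}\right) + 4 \left(-194\right) \left(-148\right) = \frac{99786481}{304} + 114848 = \frac{134700273}{304}$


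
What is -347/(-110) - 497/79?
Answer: -27257/8690 ≈ -3.1366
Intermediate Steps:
-347/(-110) - 497/79 = -347*(-1/110) - 497*1/79 = 347/110 - 497/79 = -27257/8690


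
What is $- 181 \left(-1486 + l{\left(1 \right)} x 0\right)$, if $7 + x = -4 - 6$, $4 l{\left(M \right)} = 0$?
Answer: $268966$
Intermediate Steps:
$l{\left(M \right)} = 0$ ($l{\left(M \right)} = \frac{1}{4} \cdot 0 = 0$)
$x = -17$ ($x = -7 - 10 = -17$)
$- 181 \left(-1486 + l{\left(1 \right)} x 0\right) = - 181 \left(-1486 + 0 \left(-17\right) 0\right) = - 181 \left(-1486 + 0 \cdot 0\right) = - 181 \left(-1486 + 0\right) = \left(-181\right) \left(-1486\right) = 268966$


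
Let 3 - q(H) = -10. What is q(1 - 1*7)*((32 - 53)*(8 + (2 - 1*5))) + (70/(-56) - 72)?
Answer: -5753/4 ≈ -1438.3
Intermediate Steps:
q(H) = 13 (q(H) = 3 - 1*(-10) = 3 + 10 = 13)
q(1 - 1*7)*((32 - 53)*(8 + (2 - 1*5))) + (70/(-56) - 72) = 13*((32 - 53)*(8 + (2 - 1*5))) + (70/(-56) - 72) = 13*(-21*(8 + (2 - 5))) + (70*(-1/56) - 72) = 13*(-21*(8 - 3)) + (-5/4 - 72) = 13*(-21*5) - 293/4 = 13*(-105) - 293/4 = -1365 - 293/4 = -5753/4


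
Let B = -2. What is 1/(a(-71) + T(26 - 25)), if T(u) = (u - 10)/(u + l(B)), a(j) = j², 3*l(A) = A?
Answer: 1/5014 ≈ 0.00019944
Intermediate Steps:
l(A) = A/3
T(u) = (-10 + u)/(-⅔ + u) (T(u) = (u - 10)/(u + (⅓)*(-2)) = (-10 + u)/(u - ⅔) = (-10 + u)/(-⅔ + u))
1/(a(-71) + T(26 - 25)) = 1/((-71)² + 3*(-10 + (26 - 25))/(-2 + 3*(26 - 25))) = 1/(5041 + 3*(-10 + 1)/(-2 + 3*1)) = 1/(5041 + 3*(-9)/(-2 + 3)) = 1/(5041 + 3*(-9)/1) = 1/(5041 + 3*1*(-9)) = 1/(5041 - 27) = 1/5014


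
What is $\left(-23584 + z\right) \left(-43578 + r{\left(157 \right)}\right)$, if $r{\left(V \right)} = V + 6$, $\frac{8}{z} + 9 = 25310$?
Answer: $\frac{25905677360040}{25301} \approx 1.0239 \cdot 10^{9}$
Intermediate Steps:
$z = \frac{8}{25301}$ ($z = \frac{8}{-9 + 25310} = \frac{8}{25301} \approx 0.00031619$)
$r{\left(V \right)} = 6 + V$
$\left(-23584 + z\right) \left(-43578 + r{\left(157 \right)}\right) = \left(-23584 + \frac{8}{25301}\right) \left(-43578 + \left(6 + 157\right)\right) = - \frac{596698776 \left(-43578 + 163\right)}{25301} = \left(- \frac{596698776}{25301}\right) \left(-43415\right) = \frac{25905677360040}{25301}$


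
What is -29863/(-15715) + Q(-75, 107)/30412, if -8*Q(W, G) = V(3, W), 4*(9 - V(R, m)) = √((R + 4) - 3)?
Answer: 14530829741/7646793280 ≈ 1.9003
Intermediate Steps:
V(R, m) = 9 - √(1 + R)/4 (V(R, m) = 9 - √((R + 4) - 3)/4 = 9 - √((4 + R) - 3)/4 = 9 - √(1 + R)/4)
Q(W, G) = -17/16 (Q(W, G) = -(9 - √(1 + 3)/4)/8 = -(9 - √4/4)/8 = -(9 - ¼*2)/8 = -(9 - ½)/8 = -⅛*17/2 = -17/16)
-29863/(-15715) + Q(-75, 107)/30412 = -29863/(-15715) - 17/16/30412 = -29863*(-1/15715) - 17/16*1/30412 = 29863/15715 - 17/486592 = 14530829741/7646793280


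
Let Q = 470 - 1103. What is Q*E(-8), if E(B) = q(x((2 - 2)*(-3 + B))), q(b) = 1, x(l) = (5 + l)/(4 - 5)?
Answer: -633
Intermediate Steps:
x(l) = -5 - l (x(l) = (5 + l)/(-1) = (5 + l)*(-1) = -5 - l)
E(B) = 1
Q = -633
Q*E(-8) = -633*1 = -633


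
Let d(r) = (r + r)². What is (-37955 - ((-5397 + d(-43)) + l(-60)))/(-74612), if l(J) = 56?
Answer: 20005/37306 ≈ 0.53624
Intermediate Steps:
d(r) = 4*r² (d(r) = (2*r)² = 4*r²)
(-37955 - ((-5397 + d(-43)) + l(-60)))/(-74612) = (-37955 - ((-5397 + 4*(-43)²) + 56))/(-74612) = (-37955 - ((-5397 + 4*1849) + 56))*(-1/74612) = (-37955 - ((-5397 + 7396) + 56))*(-1/74612) = (-37955 - (1999 + 56))*(-1/74612) = (-37955 - 1*2055)*(-1/74612) = (-37955 - 2055)*(-1/74612) = -40010*(-1/74612) = 20005/37306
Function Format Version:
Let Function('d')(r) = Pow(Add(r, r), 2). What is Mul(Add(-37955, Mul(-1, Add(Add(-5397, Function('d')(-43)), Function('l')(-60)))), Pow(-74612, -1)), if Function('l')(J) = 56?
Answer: Rational(20005, 37306) ≈ 0.53624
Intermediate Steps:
Function('d')(r) = Mul(4, Pow(r, 2)) (Function('d')(r) = Pow(Mul(2, r), 2) = Mul(4, Pow(r, 2)))
Mul(Add(-37955, Mul(-1, Add(Add(-5397, Function('d')(-43)), Function('l')(-60)))), Pow(-74612, -1)) = Mul(Add(-37955, Mul(-1, Add(Add(-5397, Mul(4, Pow(-43, 2))), 56))), Pow(-74612, -1)) = Mul(Add(-37955, Mul(-1, Add(Add(-5397, Mul(4, 1849)), 56))), Rational(-1, 74612)) = Mul(Add(-37955, Mul(-1, Add(Add(-5397, 7396), 56))), Rational(-1, 74612)) = Mul(Add(-37955, Mul(-1, Add(1999, 56))), Rational(-1, 74612)) = Mul(Add(-37955, Mul(-1, 2055)), Rational(-1, 74612)) = Mul(Add(-37955, -2055), Rational(-1, 74612)) = Mul(-40010, Rational(-1, 74612)) = Rational(20005, 37306)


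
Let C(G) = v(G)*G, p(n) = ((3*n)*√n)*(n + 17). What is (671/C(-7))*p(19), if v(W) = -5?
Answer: 1376892*√19/35 ≈ 1.7148e+5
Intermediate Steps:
p(n) = 3*n^(3/2)*(17 + n) (p(n) = (3*n^(3/2))*(17 + n) = 3*n^(3/2)*(17 + n))
C(G) = -5*G
(671/C(-7))*p(19) = (671/((-5*(-7))))*(3*19^(3/2)*(17 + 19)) = (671/35)*(3*(19*√19)*36) = (671*(1/35))*(2052*√19) = 671*(2052*√19)/35 = 1376892*√19/35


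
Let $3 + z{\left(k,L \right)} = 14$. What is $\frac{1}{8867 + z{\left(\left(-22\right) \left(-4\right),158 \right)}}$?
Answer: $\frac{1}{8878} \approx 0.00011264$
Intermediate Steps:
$z{\left(k,L \right)} = 11$ ($z{\left(k,L \right)} = -3 + 14 = 11$)
$\frac{1}{8867 + z{\left(\left(-22\right) \left(-4\right),158 \right)}} = \frac{1}{8867 + 11} = \frac{1}{8878}$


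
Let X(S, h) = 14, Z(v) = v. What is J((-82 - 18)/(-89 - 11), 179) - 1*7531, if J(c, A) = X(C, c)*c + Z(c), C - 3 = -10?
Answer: -7516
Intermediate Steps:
C = -7 (C = 3 - 10 = -7)
J(c, A) = 15*c (J(c, A) = 14*c + c = 15*c)
J((-82 - 18)/(-89 - 11), 179) - 1*7531 = 15*((-82 - 18)/(-89 - 11)) - 1*7531 = 15*(-100/(-100)) - 7531 = 15*(-100*(-1/100)) - 7531 = 15*1 - 7531 = 15 - 7531 = -7516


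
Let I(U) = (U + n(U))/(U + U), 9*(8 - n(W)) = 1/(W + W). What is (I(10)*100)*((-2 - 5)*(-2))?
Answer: 22673/18 ≈ 1259.6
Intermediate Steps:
n(W) = 8 - 1/(18*W) (n(W) = 8 - 1/(9*(W + W)) = 8 - 1/(2*W)/9 = 8 - 1/(18*W))
I(U) = (8 + U - 1/(18*U))/(2*U) (I(U) = (U + (8 - 1/(18*U)))/(U + U) = (8 + U - 1/(18*U))/((2*U)) = (8 + U - 1/(18*U))*(1/(2*U)) = (8 + U - 1/(18*U))/(2*U))
(I(10)*100)*((-2 - 5)*(-2)) = ((½ + 4/10 - 1/36/10²)*100)*((-2 - 5)*(-2)) = ((½ + 4*(⅒) - 1/36*1/100)*100)*(-7*(-2)) = ((½ + ⅖ - 1/3600)*100)*14 = ((3239/3600)*100)*14 = (3239/36)*14 = 22673/18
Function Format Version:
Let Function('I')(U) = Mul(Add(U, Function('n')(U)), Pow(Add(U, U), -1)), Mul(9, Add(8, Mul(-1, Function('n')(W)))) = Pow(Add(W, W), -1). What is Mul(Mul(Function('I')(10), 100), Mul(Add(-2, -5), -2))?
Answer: Rational(22673, 18) ≈ 1259.6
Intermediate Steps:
Function('n')(W) = Add(8, Mul(Rational(-1, 18), Pow(W, -1))) (Function('n')(W) = Add(8, Mul(Rational(-1, 9), Pow(Add(W, W), -1))) = Add(8, Mul(Rational(-1, 9), Pow(Mul(2, W), -1))) = Add(8, Mul(Rational(-1, 9), Mul(Rational(1, 2), Pow(W, -1)))) = Add(8, Mul(Rational(-1, 18), Pow(W, -1))))
Function('I')(U) = Mul(Rational(1, 2), Pow(U, -1), Add(8, U, Mul(Rational(-1, 18), Pow(U, -1)))) (Function('I')(U) = Mul(Add(U, Add(8, Mul(Rational(-1, 18), Pow(U, -1)))), Pow(Add(U, U), -1)) = Mul(Add(8, U, Mul(Rational(-1, 18), Pow(U, -1))), Pow(Mul(2, U), -1)) = Mul(Add(8, U, Mul(Rational(-1, 18), Pow(U, -1))), Mul(Rational(1, 2), Pow(U, -1))) = Mul(Rational(1, 2), Pow(U, -1), Add(8, U, Mul(Rational(-1, 18), Pow(U, -1)))))
Mul(Mul(Function('I')(10), 100), Mul(Add(-2, -5), -2)) = Mul(Mul(Add(Rational(1, 2), Mul(4, Pow(10, -1)), Mul(Rational(-1, 36), Pow(10, -2))), 100), Mul(Add(-2, -5), -2)) = Mul(Mul(Add(Rational(1, 2), Mul(4, Rational(1, 10)), Mul(Rational(-1, 36), Rational(1, 100))), 100), Mul(-7, -2)) = Mul(Mul(Add(Rational(1, 2), Rational(2, 5), Rational(-1, 3600)), 100), 14) = Mul(Mul(Rational(3239, 3600), 100), 14) = Mul(Rational(3239, 36), 14) = Rational(22673, 18)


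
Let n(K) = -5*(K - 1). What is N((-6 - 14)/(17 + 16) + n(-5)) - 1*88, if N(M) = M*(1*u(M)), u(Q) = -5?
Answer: -7754/33 ≈ -234.97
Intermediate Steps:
n(K) = 5 - 5*K (n(K) = -5*(-1 + K) = 5 - 5*K)
N(M) = -5*M (N(M) = M*(1*(-5)) = M*(-5) = -5*M)
N((-6 - 14)/(17 + 16) + n(-5)) - 1*88 = -5*((-6 - 14)/(17 + 16) + (5 - 5*(-5))) - 1*88 = -5*(-20/33 + (5 + 25)) - 88 = -5*(-20*1/33 + 30) - 88 = -5*(-20/33 + 30) - 88 = -5*970/33 - 88 = -4850/33 - 88 = -7754/33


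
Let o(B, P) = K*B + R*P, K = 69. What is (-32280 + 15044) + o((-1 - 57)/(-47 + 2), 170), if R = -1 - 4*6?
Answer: -320956/15 ≈ -21397.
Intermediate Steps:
R = -25 (R = -1 - 24 = -25)
o(B, P) = -25*P + 69*B (o(B, P) = 69*B - 25*P = -25*P + 69*B)
(-32280 + 15044) + o((-1 - 57)/(-47 + 2), 170) = (-32280 + 15044) + (-25*170 + 69*((-1 - 57)/(-47 + 2))) = -17236 + (-4250 + 69*(-58/(-45))) = -17236 + (-4250 + 69*(-58*(-1/45))) = -17236 + (-4250 + 69*(58/45)) = -17236 + (-4250 + 1334/15) = -17236 - 62416/15 = -320956/15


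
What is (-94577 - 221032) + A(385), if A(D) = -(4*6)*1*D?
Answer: -324849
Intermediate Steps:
A(D) = -24*D (A(D) = -24*1*D = -24*D)
(-94577 - 221032) + A(385) = (-94577 - 221032) - 24*385 = -315609 - 9240 = -324849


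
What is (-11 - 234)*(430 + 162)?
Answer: -145040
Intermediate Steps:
(-11 - 234)*(430 + 162) = -245*592 = -145040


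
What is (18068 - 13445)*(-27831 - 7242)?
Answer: -162142479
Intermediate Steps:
(18068 - 13445)*(-27831 - 7242) = 4623*(-35073) = -162142479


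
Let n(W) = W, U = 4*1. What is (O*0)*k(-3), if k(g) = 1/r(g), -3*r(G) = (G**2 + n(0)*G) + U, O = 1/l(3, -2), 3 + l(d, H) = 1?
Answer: 0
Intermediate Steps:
l(d, H) = -2 (l(d, H) = -3 + 1 = -2)
U = 4
O = -1/2 (O = 1/(-2) = -1/2 ≈ -0.50000)
r(G) = -4/3 - G**2/3 (r(G) = -((G**2 + 0*G) + 4)/3 = -((G**2 + 0) + 4)/3 = -(G**2 + 4)/3 = -(4 + G**2)/3 = -4/3 - G**2/3)
k(g) = 1/(-4/3 - g**2/3)
(O*0)*k(-3) = (-1/2*0)*(-3/(4 + (-3)**2)) = 0*(-3/(4 + 9)) = 0*(-3/13) = 0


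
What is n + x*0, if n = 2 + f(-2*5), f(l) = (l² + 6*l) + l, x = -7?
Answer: 32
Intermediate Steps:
f(l) = l² + 7*l
n = 32 (n = 2 + (-2*5)*(7 - 2*5) = 2 - 10*(7 - 10) = 2 - 10*(-3) = 2 + 30 = 32)
n + x*0 = 32 - 7*0 = 32 + 0 = 32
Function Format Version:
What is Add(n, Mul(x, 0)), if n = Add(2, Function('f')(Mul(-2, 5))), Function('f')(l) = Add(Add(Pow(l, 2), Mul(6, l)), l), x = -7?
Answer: 32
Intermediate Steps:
Function('f')(l) = Add(Pow(l, 2), Mul(7, l))
n = 32 (n = Add(2, Mul(Mul(-2, 5), Add(7, Mul(-2, 5)))) = Add(2, Mul(-10, Add(7, -10))) = Add(2, Mul(-10, -3)) = Add(2, 30) = 32)
Add(n, Mul(x, 0)) = Add(32, Mul(-7, 0)) = Add(32, 0) = 32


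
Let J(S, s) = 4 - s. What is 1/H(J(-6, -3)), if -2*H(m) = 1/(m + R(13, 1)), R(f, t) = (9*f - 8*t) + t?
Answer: -234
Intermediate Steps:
R(f, t) = -7*t + 9*f (R(f, t) = (-8*t + 9*f) + t = -7*t + 9*f)
H(m) = -1/(2*(110 + m)) (H(m) = -1/(2*(m + (-7*1 + 9*13))) = -1/(2*(m + (-7 + 117))) = -1/(2*(m + 110)) = -1/(2*(110 + m)))
1/H(J(-6, -3)) = 1/(-1/(220 + 2*(4 - 1*(-3)))) = 1/(-1/(220 + 2*(4 + 3))) = 1/(-1/(220 + 2*7)) = 1/(-1/(220 + 14)) = 1/(-1/234) = -234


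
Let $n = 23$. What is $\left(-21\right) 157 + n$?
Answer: $-3274$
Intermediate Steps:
$\left(-21\right) 157 + n = \left(-21\right) 157 + 23 = -3297 + 23 = -3274$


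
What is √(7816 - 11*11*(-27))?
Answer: √11083 ≈ 105.28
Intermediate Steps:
√(7816 - 11*11*(-27)) = √(7816 - 121*(-27)) = √(7816 + 3267) = √11083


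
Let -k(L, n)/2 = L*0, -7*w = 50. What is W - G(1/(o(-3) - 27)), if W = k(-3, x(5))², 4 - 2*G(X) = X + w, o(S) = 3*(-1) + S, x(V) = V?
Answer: -2581/462 ≈ -5.5866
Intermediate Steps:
w = -50/7 (w = -⅐*50 = -50/7 ≈ -7.1429)
o(S) = -3 + S
G(X) = 39/7 - X/2 (G(X) = 2 - (X - 50/7)/2 = 2 - (-50/7 + X)/2 = 2 + (25/7 - X/2) = 39/7 - X/2)
k(L, n) = 0 (k(L, n) = -2*L*0 = -2*0 = 0)
W = 0 (W = 0² = 0)
W - G(1/(o(-3) - 27)) = 0 - (39/7 - 1/(2*((-3 - 3) - 27))) = 0 - (39/7 - 1/(2*(-6 - 27))) = 0 - (39/7 - ½/(-33)) = 0 - (39/7 - ½*(-1/33)) = 0 - (39/7 + 1/66) = 0 - 1*2581/462 = 0 - 2581/462 = -2581/462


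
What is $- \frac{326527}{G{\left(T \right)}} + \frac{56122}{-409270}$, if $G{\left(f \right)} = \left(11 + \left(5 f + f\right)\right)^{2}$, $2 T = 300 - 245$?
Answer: $- \frac{67688070181}{6338773760} \approx -10.678$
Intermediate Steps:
$T = \frac{55}{2}$ ($T = \frac{300 - 245}{2} = \frac{1}{2} \cdot 55 = \frac{55}{2} \approx 27.5$)
$G{\left(f \right)} = \left(11 + 6 f\right)^{2}$
$- \frac{326527}{G{\left(T \right)}} + \frac{56122}{-409270} = - \frac{326527}{\left(11 + 6 \cdot \frac{55}{2}\right)^{2}} + \frac{56122}{-409270} = - \frac{326527}{\left(11 + 165\right)^{2}} + 56122 \left(- \frac{1}{409270}\right) = - \frac{326527}{176^{2}} - \frac{28061}{204635} = - \frac{326527}{30976} - \frac{28061}{204635} = - \frac{67688070181}{6338773760}$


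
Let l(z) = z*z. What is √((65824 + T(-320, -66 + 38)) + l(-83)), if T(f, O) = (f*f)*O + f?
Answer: I*√2794807 ≈ 1671.8*I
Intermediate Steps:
T(f, O) = f + O*f² (T(f, O) = f²*O + f = O*f² + f = f + O*f²)
l(z) = z²
√((65824 + T(-320, -66 + 38)) + l(-83)) = √((65824 - 320*(1 + (-66 + 38)*(-320))) + (-83)²) = √((65824 - 320*(1 - 28*(-320))) + 6889) = √((65824 - 320*(1 + 8960)) + 6889) = √((65824 - 320*8961) + 6889) = √((65824 - 2867520) + 6889) = √(-2801696 + 6889) = √(-2794807) = I*√2794807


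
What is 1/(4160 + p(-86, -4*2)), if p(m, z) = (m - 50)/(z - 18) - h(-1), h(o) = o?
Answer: 13/54161 ≈ 0.00024003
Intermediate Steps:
p(m, z) = 1 + (-50 + m)/(-18 + z) (p(m, z) = (m - 50)/(z - 18) - 1*(-1) = (-50 + m)/(-18 + z) + 1 = 1 + (-50 + m)/(-18 + z))
1/(4160 + p(-86, -4*2)) = 1/(4160 + (-68 - 86 - 4*2)/(-18 - 4*2)) = 1/(4160 + (-68 - 86 - 8)/(-18 - 8)) = 1/(4160 - 162/(-26)) = 1/(4160 - 1/26*(-162)) = 1/(4160 + 81/13) = 1/(54161/13) = 13/54161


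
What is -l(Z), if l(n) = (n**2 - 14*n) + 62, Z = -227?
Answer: -54769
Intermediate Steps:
l(n) = 62 + n**2 - 14*n
-l(Z) = -(62 + (-227)**2 - 14*(-227)) = -(62 + 51529 + 3178) = -1*54769 = -54769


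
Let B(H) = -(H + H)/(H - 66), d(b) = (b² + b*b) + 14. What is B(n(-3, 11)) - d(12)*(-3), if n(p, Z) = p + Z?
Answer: 26282/29 ≈ 906.28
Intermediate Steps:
d(b) = 14 + 2*b² (d(b) = (b² + b²) + 14 = 2*b² + 14 = 14 + 2*b²)
n(p, Z) = Z + p
B(H) = -2*H/(-66 + H)
B(n(-3, 11)) - d(12)*(-3) = -2*(11 - 3)/(-66 + (11 - 3)) - (14 + 2*12²)*(-3) = -2*8/(-66 + 8) - (14 + 2*144)*(-3) = -2*8/(-58) - (14 + 288)*(-3) = -2*8*(-1/58) - 302*(-3) = 8/29 - 1*(-906) = 8/29 + 906 = 26282/29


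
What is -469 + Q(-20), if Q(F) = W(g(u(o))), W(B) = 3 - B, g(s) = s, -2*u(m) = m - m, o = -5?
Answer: -466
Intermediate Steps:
u(m) = 0 (u(m) = -(m - m)/2 = -½*0 = 0)
Q(F) = 3 (Q(F) = 3 - 1*0 = 3 + 0 = 3)
-469 + Q(-20) = -469 + 3 = -466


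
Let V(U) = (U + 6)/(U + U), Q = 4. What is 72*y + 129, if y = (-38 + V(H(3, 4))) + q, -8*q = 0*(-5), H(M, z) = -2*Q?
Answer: -2598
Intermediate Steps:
H(M, z) = -8 (H(M, z) = -2*4 = -8)
q = 0 (q = -0*(-5) = -⅛*0 = 0)
V(U) = (6 + U)/(2*U) (V(U) = (6 + U)/((2*U)) = (6 + U)*(1/(2*U)) = (6 + U)/(2*U))
y = -303/8 (y = (-38 + (½)*(6 - 8)/(-8)) + 0 = (-38 + (½)*(-⅛)*(-2)) + 0 = (-38 + ⅛) + 0 = -303/8 + 0 = -303/8 ≈ -37.875)
72*y + 129 = 72*(-303/8) + 129 = -2727 + 129 = -2598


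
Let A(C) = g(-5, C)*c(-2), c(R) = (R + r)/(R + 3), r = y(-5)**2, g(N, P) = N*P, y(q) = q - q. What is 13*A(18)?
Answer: 2340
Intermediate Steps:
y(q) = 0
r = 0 (r = 0**2 = 0)
c(R) = R/(3 + R) (c(R) = (R + 0)/(R + 3) = R/(3 + R))
A(C) = 10*C (A(C) = (-5*C)*(-2/(3 - 2)) = (-5*C)*(-2/1) = (-5*C)*(-2*1) = -5*C*(-2) = 10*C)
13*A(18) = 13*(10*18) = 13*180 = 2340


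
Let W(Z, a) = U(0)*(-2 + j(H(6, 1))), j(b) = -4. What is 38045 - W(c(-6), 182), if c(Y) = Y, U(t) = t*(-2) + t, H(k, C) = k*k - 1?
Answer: 38045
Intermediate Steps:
H(k, C) = -1 + k**2 (H(k, C) = k**2 - 1 = -1 + k**2)
U(t) = -t (U(t) = -2*t + t = -t)
W(Z, a) = 0 (W(Z, a) = (-1*0)*(-2 - 4) = 0*(-6) = 0)
38045 - W(c(-6), 182) = 38045 - 1*0 = 38045 + 0 = 38045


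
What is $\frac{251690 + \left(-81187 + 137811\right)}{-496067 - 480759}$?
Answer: $- \frac{154157}{488413} \approx -0.31563$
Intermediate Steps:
$\frac{251690 + \left(-81187 + 137811\right)}{-496067 - 480759} = \frac{251690 + 56624}{-976826} = 308314 \left(- \frac{1}{976826}\right) = - \frac{154157}{488413}$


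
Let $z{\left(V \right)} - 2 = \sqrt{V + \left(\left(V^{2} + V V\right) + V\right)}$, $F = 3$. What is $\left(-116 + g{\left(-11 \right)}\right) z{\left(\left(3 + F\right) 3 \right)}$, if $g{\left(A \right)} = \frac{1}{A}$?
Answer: $- \frac{2554}{11} - \frac{7662 \sqrt{19}}{11} \approx -3268.4$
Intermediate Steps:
$z{\left(V \right)} = 2 + \sqrt{2 V + 2 V^{2}}$ ($z{\left(V \right)} = 2 + \sqrt{V + \left(\left(V^{2} + V V\right) + V\right)} = 2 + \sqrt{V + \left(\left(V^{2} + V^{2}\right) + V\right)} = 2 + \sqrt{V + \left(2 V^{2} + V\right)} = 2 + \sqrt{V + \left(V + 2 V^{2}\right)} = 2 + \sqrt{2 V + 2 V^{2}}$)
$\left(-116 + g{\left(-11 \right)}\right) z{\left(\left(3 + F\right) 3 \right)} = \left(-116 + \frac{1}{-11}\right) \left(2 + \sqrt{2} \sqrt{\left(3 + 3\right) 3 \left(1 + \left(3 + 3\right) 3\right)}\right) = \left(-116 - \frac{1}{11}\right) \left(2 + \sqrt{2} \sqrt{6 \cdot 3 \left(1 + 6 \cdot 3\right)}\right) = - \frac{1277 \left(2 + \sqrt{2} \sqrt{18 \left(1 + 18\right)}\right)}{11} = - \frac{1277 \left(2 + \sqrt{2} \sqrt{18 \cdot 19}\right)}{11} = - \frac{1277 \left(2 + \sqrt{2} \sqrt{342}\right)}{11} = - \frac{1277 \left(2 + \sqrt{2} \cdot 3 \sqrt{38}\right)}{11} = - \frac{1277 \left(2 + 6 \sqrt{19}\right)}{11} = - \frac{2554}{11} - \frac{7662 \sqrt{19}}{11}$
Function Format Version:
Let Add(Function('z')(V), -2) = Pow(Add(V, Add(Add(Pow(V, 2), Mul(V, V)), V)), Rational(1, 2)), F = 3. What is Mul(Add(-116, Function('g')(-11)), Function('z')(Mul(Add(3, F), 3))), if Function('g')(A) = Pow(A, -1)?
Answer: Add(Rational(-2554, 11), Mul(Rational(-7662, 11), Pow(19, Rational(1, 2)))) ≈ -3268.4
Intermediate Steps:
Function('z')(V) = Add(2, Pow(Add(Mul(2, V), Mul(2, Pow(V, 2))), Rational(1, 2))) (Function('z')(V) = Add(2, Pow(Add(V, Add(Add(Pow(V, 2), Mul(V, V)), V)), Rational(1, 2))) = Add(2, Pow(Add(V, Add(Add(Pow(V, 2), Pow(V, 2)), V)), Rational(1, 2))) = Add(2, Pow(Add(V, Add(Mul(2, Pow(V, 2)), V)), Rational(1, 2))) = Add(2, Pow(Add(V, Add(V, Mul(2, Pow(V, 2)))), Rational(1, 2))) = Add(2, Pow(Add(Mul(2, V), Mul(2, Pow(V, 2))), Rational(1, 2))))
Mul(Add(-116, Function('g')(-11)), Function('z')(Mul(Add(3, F), 3))) = Mul(Add(-116, Pow(-11, -1)), Add(2, Mul(Pow(2, Rational(1, 2)), Pow(Mul(Mul(Add(3, 3), 3), Add(1, Mul(Add(3, 3), 3))), Rational(1, 2))))) = Mul(Add(-116, Rational(-1, 11)), Add(2, Mul(Pow(2, Rational(1, 2)), Pow(Mul(Mul(6, 3), Add(1, Mul(6, 3))), Rational(1, 2))))) = Mul(Rational(-1277, 11), Add(2, Mul(Pow(2, Rational(1, 2)), Pow(Mul(18, Add(1, 18)), Rational(1, 2))))) = Mul(Rational(-1277, 11), Add(2, Mul(Pow(2, Rational(1, 2)), Pow(Mul(18, 19), Rational(1, 2))))) = Mul(Rational(-1277, 11), Add(2, Mul(Pow(2, Rational(1, 2)), Pow(342, Rational(1, 2))))) = Mul(Rational(-1277, 11), Add(2, Mul(Pow(2, Rational(1, 2)), Mul(3, Pow(38, Rational(1, 2)))))) = Mul(Rational(-1277, 11), Add(2, Mul(6, Pow(19, Rational(1, 2))))) = Add(Rational(-2554, 11), Mul(Rational(-7662, 11), Pow(19, Rational(1, 2))))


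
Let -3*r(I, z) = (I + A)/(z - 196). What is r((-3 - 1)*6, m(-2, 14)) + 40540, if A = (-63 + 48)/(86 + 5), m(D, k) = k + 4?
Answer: 656666187/16198 ≈ 40540.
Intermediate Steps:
m(D, k) = 4 + k
A = -15/91 ≈ -0.16484
r(I, z) = -(-15/91 + I)/(3*(-196 + z)) (r(I, z) = -(I - 15/91)/(3*(z - 196)) = -(-15/91 + I)/(3*(-196 + z)))
r((-3 - 1)*6, m(-2, 14)) + 40540 = (15 - 91*(-3 - 1)*6)/(273*(-196 + (4 + 14))) + 40540 = (15 - (-364)*6)/(273*(-196 + 18)) + 40540 = (1/273)*(15 - 91*(-24))/(-178) + 40540 = (1/273)*(-1/178)*(15 + 2184) + 40540 = (1/273)*(-1/178)*2199 + 40540 = -733/16198 + 40540 = 656666187/16198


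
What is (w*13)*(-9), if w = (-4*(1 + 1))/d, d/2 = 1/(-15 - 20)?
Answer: -16380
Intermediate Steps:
d = -2/35 (d = 2/(-15 - 20) = 2/(-35) = 2*(-1/35) = -2/35 ≈ -0.057143)
w = 140 (w = (-4*(1 + 1))/(-2/35) = -4*2*(-35/2) = -8*(-35/2) = 140)
(w*13)*(-9) = (140*13)*(-9) = 1820*(-9) = -16380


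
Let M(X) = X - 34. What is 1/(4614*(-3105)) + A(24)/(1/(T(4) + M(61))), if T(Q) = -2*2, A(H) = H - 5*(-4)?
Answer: 14498387639/14326470 ≈ 1012.0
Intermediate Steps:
A(H) = 20 + H (A(H) = H + 20 = 20 + H)
M(X) = -34 + X
T(Q) = -4
1/(4614*(-3105)) + A(24)/(1/(T(4) + M(61))) = 1/(4614*(-3105)) + (20 + 24)/(1/(-4 + (-34 + 61))) = (1/4614)*(-1/3105) + 44/(1/(-4 + 27)) = -1/14326470 + 44/(1/23) = -1/14326470 + 44*23 = -1/14326470 + 1012 = 14498387639/14326470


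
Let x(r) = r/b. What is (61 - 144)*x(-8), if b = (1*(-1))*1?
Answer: -664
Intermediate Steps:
b = -1 (b = -1*1 = -1)
x(r) = -r (x(r) = r/(-1) = r*(-1) = -r)
(61 - 144)*x(-8) = (61 - 144)*(-1*(-8)) = -83*8 = -664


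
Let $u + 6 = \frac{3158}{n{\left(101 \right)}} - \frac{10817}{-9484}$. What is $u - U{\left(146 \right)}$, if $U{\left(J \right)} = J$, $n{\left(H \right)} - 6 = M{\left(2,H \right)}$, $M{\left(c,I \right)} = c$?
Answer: $\frac{1156529}{4742} \approx 243.89$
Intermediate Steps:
$n{\left(H \right)} = 8$ ($n{\left(H \right)} = 6 + 2 = 8$)
$u = \frac{1848861}{4742}$ ($u = -6 + \left(\frac{3158}{8} - \frac{10817}{-9484}\right) = -6 + \left(3158 \cdot \frac{1}{8} - - \frac{10817}{9484}\right) = -6 + \left(\frac{1579}{4} + \frac{10817}{9484}\right) = -6 + \frac{1877313}{4742} = \frac{1848861}{4742} \approx 389.89$)
$u - U{\left(146 \right)} = \frac{1848861}{4742} - 146 = \frac{1156529}{4742}$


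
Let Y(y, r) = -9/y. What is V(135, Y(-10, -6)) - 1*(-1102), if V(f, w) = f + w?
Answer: 12379/10 ≈ 1237.9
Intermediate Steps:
V(135, Y(-10, -6)) - 1*(-1102) = (135 - 9/(-10)) - 1*(-1102) = (135 - 9*(-1/10)) + 1102 = (135 + 9/10) + 1102 = 1359/10 + 1102 = 12379/10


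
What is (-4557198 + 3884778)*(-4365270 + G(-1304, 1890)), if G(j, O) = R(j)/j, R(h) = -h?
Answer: 2935295525820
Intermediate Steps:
G(j, O) = -1 (G(j, O) = (-j)/j = -1)
(-4557198 + 3884778)*(-4365270 + G(-1304, 1890)) = (-4557198 + 3884778)*(-4365270 - 1) = -672420*(-4365271) = 2935295525820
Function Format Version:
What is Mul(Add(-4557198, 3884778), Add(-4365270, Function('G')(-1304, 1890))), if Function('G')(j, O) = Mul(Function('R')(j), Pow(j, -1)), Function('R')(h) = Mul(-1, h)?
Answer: 2935295525820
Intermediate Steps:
Function('G')(j, O) = -1 (Function('G')(j, O) = Mul(Mul(-1, j), Pow(j, -1)) = -1)
Mul(Add(-4557198, 3884778), Add(-4365270, Function('G')(-1304, 1890))) = Mul(Add(-4557198, 3884778), Add(-4365270, -1)) = Mul(-672420, -4365271) = 2935295525820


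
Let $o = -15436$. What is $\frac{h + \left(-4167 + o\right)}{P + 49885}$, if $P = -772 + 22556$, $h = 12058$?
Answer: $- \frac{7545}{71669} \approx -0.10528$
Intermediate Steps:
$P = 21784$
$\frac{h + \left(-4167 + o\right)}{P + 49885} = \frac{12058 - 19603}{21784 + 49885} = \frac{12058 - 19603}{71669} = \left(-7545\right) \frac{1}{71669} = - \frac{7545}{71669}$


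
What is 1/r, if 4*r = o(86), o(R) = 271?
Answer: 4/271 ≈ 0.014760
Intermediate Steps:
r = 271/4 (r = (¼)*271 = 271/4 ≈ 67.750)
1/r = 1/(271/4) = 4/271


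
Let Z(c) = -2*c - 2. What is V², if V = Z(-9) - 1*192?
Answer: 30976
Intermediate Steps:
Z(c) = -2 - 2*c
V = -176 (V = (-2 - 2*(-9)) - 1*192 = (-2 + 18) - 192 = 16 - 192 = -176)
V² = (-176)² = 30976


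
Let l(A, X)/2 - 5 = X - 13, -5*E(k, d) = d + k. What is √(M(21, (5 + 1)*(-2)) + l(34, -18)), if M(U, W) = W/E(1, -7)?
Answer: I*√62 ≈ 7.874*I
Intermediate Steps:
E(k, d) = -d/5 - k/5 (E(k, d) = -(d + k)/5 = -d/5 - k/5)
l(A, X) = -16 + 2*X (l(A, X) = 10 + 2*(X - 13) = 10 + 2*(-13 + X) = 10 + (-26 + 2*X) = -16 + 2*X)
M(U, W) = 5*W/6 (M(U, W) = W/(-⅕*(-7) - ⅕*1) = W/(7/5 - ⅕) = W/(6/5) = W*(⅚) = 5*W/6)
√(M(21, (5 + 1)*(-2)) + l(34, -18)) = √(5*((5 + 1)*(-2))/6 + (-16 + 2*(-18))) = √(5*(6*(-2))/6 + (-16 - 36)) = √((⅚)*(-12) - 52) = √(-10 - 52) = √(-62) = I*√62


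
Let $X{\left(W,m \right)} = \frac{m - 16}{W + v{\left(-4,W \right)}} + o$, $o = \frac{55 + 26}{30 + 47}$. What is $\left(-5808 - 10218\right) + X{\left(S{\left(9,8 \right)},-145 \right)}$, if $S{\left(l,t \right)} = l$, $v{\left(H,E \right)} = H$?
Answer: $- \frac{6182002}{385} \approx -16057.0$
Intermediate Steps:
$o = \frac{81}{77} \approx 1.0519$
$X{\left(W,m \right)} = \frac{81}{77} + \frac{-16 + m}{-4 + W}$ ($X{\left(W,m \right)} = \frac{m - 16}{W - 4} + \frac{81}{77} = \frac{-16 + m}{-4 + W} + \frac{81}{77} = \frac{81}{77} + \frac{-16 + m}{-4 + W}$)
$\left(-5808 - 10218\right) + X{\left(S{\left(9,8 \right)},-145 \right)} = \left(-5808 - 10218\right) + \frac{-1556 + 77 \left(-145\right) + 81 \cdot 9}{77 \left(-4 + 9\right)} = \left(-5808 - 10218\right) + \frac{-1556 - 11165 + 729}{77 \cdot 5} = \left(-5808 - 10218\right) + \frac{1}{77} \cdot \frac{1}{5} \left(-11992\right) = -16026 - \frac{11992}{385} = - \frac{6182002}{385}$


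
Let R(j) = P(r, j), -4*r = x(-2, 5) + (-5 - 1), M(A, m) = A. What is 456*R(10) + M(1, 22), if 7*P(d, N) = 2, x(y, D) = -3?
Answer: 919/7 ≈ 131.29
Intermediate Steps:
r = 9/4 (r = -(-3 + (-5 - 1))/4 = -(-3 - 6)/4 = -¼*(-9) = 9/4 ≈ 2.2500)
P(d, N) = 2/7 (P(d, N) = (⅐)*2 = 2/7)
R(j) = 2/7
456*R(10) + M(1, 22) = 456*(2/7) + 1 = 912/7 + 1 = 919/7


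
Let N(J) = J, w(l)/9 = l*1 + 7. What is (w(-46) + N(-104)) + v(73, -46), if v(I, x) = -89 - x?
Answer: -498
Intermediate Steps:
w(l) = 63 + 9*l (w(l) = 9*(l*1 + 7) = 9*(l + 7) = 9*(7 + l) = 63 + 9*l)
(w(-46) + N(-104)) + v(73, -46) = ((63 + 9*(-46)) - 104) + (-89 - 1*(-46)) = ((63 - 414) - 104) + (-89 + 46) = (-351 - 104) - 43 = -455 - 43 = -498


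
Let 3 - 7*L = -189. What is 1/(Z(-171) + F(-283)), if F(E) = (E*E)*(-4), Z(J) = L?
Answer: -7/2242300 ≈ -3.1218e-6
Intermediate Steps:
L = 192/7 (L = 3/7 - ⅐*(-189) = 3/7 + 27 = 192/7 ≈ 27.429)
Z(J) = 192/7
F(E) = -4*E² (F(E) = E²*(-4) = -4*E²)
1/(Z(-171) + F(-283)) = 1/(192/7 - 4*(-283)²) = 1/(192/7 - 4*80089) = 1/(192/7 - 320356) = 1/(-2242300/7) = -7/2242300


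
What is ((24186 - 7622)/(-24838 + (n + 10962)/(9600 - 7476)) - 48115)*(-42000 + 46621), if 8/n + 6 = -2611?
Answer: -15345360347873924761/69016767079 ≈ -2.2234e+8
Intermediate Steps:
n = -8/2617 (n = 8/(-6 - 2611) = 8/(-2617) = 8*(-1/2617) = -8/2617 ≈ -0.0030569)
((24186 - 7622)/(-24838 + (n + 10962)/(9600 - 7476)) - 48115)*(-42000 + 46621) = ((24186 - 7622)/(-24838 + (-8/2617 + 10962)/(9600 - 7476)) - 48115)*(-42000 + 46621) = (16564/(-24838 + (28687546/2617)/2124) - 48115)*4621 = (16564/(-24838 + (28687546/2617)*(1/2124)) - 48115)*4621 = (16564/(-24838 + 14343773/2779254) - 48115)*4621 = (16564/(-69016767079/2779254) - 48115)*4621 = (16564*(-2779254/69016767079) - 48115)*4621 = (-46035563256/69016767079 - 48115)*4621 = -3320787783569341/69016767079*4621 = -15345360347873924761/69016767079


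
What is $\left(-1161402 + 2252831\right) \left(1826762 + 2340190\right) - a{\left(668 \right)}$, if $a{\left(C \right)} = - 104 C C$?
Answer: $4547978661704$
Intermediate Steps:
$a{\left(C \right)} = - 104 C^{2}$
$\left(-1161402 + 2252831\right) \left(1826762 + 2340190\right) - a{\left(668 \right)} = \left(-1161402 + 2252831\right) \left(1826762 + 2340190\right) - - 104 \cdot 668^{2} = 1091429 \cdot 4166952 - \left(-104\right) 446224 = 4547932254408 - -46407296 = 4547932254408 + 46407296 = 4547978661704$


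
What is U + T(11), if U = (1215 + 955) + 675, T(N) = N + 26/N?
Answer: 31442/11 ≈ 2858.4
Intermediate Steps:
U = 2845 (U = 2170 + 675 = 2845)
U + T(11) = 2845 + (11 + 26/11) = 2845 + 147/11 = 31442/11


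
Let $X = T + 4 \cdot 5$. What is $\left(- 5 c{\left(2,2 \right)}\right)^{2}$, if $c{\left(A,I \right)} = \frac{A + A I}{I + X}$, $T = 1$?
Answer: $\frac{900}{529} \approx 1.7013$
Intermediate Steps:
$X = 21$ ($X = 1 + 4 \cdot 5 = 1 + 20 = 21$)
$c{\left(A,I \right)} = \frac{A + A I}{21 + I}$ ($c{\left(A,I \right)} = \frac{A + A I}{I + 21} = \frac{A + A I}{21 + I}$)
$\left(- 5 c{\left(2,2 \right)}\right)^{2} = \left(- 5 \frac{2 \left(1 + 2\right)}{21 + 2}\right)^{2} = \left(- 5 \cdot 2 \cdot \frac{1}{23} \cdot 3\right)^{2} = \left(\left(-5\right) \frac{6}{23}\right)^{2} = \left(- \frac{30}{23}\right)^{2} = \frac{900}{529}$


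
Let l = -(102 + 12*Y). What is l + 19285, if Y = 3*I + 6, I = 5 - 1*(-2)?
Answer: 18859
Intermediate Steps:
I = 7 (I = 5 + 2 = 7)
Y = 27 (Y = 3*7 + 6 = 21 + 6 = 27)
l = -426 (l = -(102 + 12*27) = -(102 + 324) = -1*426 = -426)
l + 19285 = -426 + 19285 = 18859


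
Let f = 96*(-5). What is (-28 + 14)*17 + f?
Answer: -718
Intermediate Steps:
f = -480
(-28 + 14)*17 + f = (-28 + 14)*17 - 480 = -14*17 - 480 = -238 - 480 = -718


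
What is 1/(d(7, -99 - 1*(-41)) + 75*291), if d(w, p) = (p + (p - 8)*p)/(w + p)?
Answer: 51/1109305 ≈ 4.5975e-5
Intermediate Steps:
d(w, p) = (p + p*(-8 + p))/(p + w) (d(w, p) = (p + (-8 + p)*p)/(p + w) = (p + p*(-8 + p))/(p + w))
1/(d(7, -99 - 1*(-41)) + 75*291) = 1/((-99 - 1*(-41))*(-7 + (-99 - 1*(-41)))/((-99 - 1*(-41)) + 7) + 75*291) = 1/((-99 + 41)*(-7 + (-99 + 41))/((-99 + 41) + 7) + 21825) = 1/(-58*(-7 - 58)/(-58 + 7) + 21825) = 1/(-58*(-65)/(-51) + 21825) = 1/(-58*(-1/51)*(-65) + 21825) = 1/(-3770/51 + 21825) = 1/(1109305/51) = 51/1109305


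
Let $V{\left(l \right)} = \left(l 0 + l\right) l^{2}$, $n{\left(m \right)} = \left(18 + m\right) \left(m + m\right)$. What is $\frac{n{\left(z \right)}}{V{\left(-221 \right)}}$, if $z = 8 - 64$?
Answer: $- \frac{4256}{10793861} \approx -0.0003943$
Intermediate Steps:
$z = -56$ ($z = 8 - 64 = -56$)
$n{\left(m \right)} = 2 m \left(18 + m\right)$ ($n{\left(m \right)} = \left(18 + m\right) 2 m = 2 m \left(18 + m\right)$)
$V{\left(l \right)} = l^{3}$ ($V{\left(l \right)} = \left(0 + l\right) l^{2} = l l^{2} = l^{3}$)
$\frac{n{\left(z \right)}}{V{\left(-221 \right)}} = \frac{2 \left(-56\right) \left(18 - 56\right)}{\left(-221\right)^{3}} = \frac{2 \left(-56\right) \left(-38\right)}{-10793861} = 4256 \left(- \frac{1}{10793861}\right) = - \frac{4256}{10793861}$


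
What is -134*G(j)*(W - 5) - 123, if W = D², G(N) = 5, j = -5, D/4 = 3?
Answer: -93253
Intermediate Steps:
D = 12 (D = 4*3 = 12)
W = 144 (W = 12² = 144)
-134*G(j)*(W - 5) - 123 = -670*(144 - 5) - 123 = -670*139 - 123 = -134*695 - 123 = -93130 - 123 = -93253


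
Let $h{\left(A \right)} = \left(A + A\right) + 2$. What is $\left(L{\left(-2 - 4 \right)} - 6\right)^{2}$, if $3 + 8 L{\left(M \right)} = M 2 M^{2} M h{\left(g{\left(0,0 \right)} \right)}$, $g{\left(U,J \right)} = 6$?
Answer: $\frac{1313120169}{64} \approx 2.0518 \cdot 10^{7}$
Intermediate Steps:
$h{\left(A \right)} = 2 + 2 A$ ($h{\left(A \right)} = 2 A + 2 = 2 + 2 A$)
$L{\left(M \right)} = - \frac{3}{8} + \frac{7 M^{4}}{2}$ ($L{\left(M \right)} = - \frac{3}{8} + \frac{M 2 M^{2} M \left(2 + 2 \cdot 6\right)}{8} = - \frac{3}{8} + \frac{2 M M^{2} M \left(2 + 12\right)}{8} = - \frac{3}{8} + \frac{2 M^{3} M 14}{8} = - \frac{3}{8} + \frac{2 M^{4} \cdot 14}{8} = - \frac{3}{8} + \frac{28 M^{4}}{8} = - \frac{3}{8} + \frac{7 M^{4}}{2}$)
$\left(L{\left(-2 - 4 \right)} - 6\right)^{2} = \left(\left(- \frac{3}{8} + \frac{7 \left(-2 - 4\right)^{4}}{2}\right) - 6\right)^{2} = \left(\left(- \frac{3}{8} + \frac{7 \left(-6\right)^{4}}{2}\right) - 6\right)^{2} = \left(\left(- \frac{3}{8} + \frac{7}{2} \cdot 1296\right) - 6\right)^{2} = \left(\left(- \frac{3}{8} + 4536\right) - 6\right)^{2} = \left(\frac{36285}{8} - 6\right)^{2} = \left(\frac{36237}{8}\right)^{2} = \frac{1313120169}{64}$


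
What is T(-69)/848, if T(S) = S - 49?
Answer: -59/424 ≈ -0.13915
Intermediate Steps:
T(S) = -49 + S
T(-69)/848 = (-49 - 69)/848 = -118*1/848 = -59/424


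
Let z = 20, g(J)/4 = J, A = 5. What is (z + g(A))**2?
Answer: 1600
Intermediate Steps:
g(J) = 4*J
(z + g(A))**2 = (20 + 4*5)**2 = (20 + 20)**2 = 40**2 = 1600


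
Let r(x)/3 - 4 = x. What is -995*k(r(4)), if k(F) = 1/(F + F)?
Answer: -995/48 ≈ -20.729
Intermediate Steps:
r(x) = 12 + 3*x
k(F) = 1/(2*F)
-995*k(r(4)) = -995/(2*(12 + 3*4)) = -995/(2*(12 + 12)) = -995/(2*24) = -995*1/48 = -995/48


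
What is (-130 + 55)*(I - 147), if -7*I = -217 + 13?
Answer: 61875/7 ≈ 8839.3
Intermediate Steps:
I = 204/7 (I = -(-217 + 13)/7 = -⅐*(-204) = 204/7 ≈ 29.143)
(-130 + 55)*(I - 147) = (-130 + 55)*(204/7 - 147) = -75*(-825/7) = 61875/7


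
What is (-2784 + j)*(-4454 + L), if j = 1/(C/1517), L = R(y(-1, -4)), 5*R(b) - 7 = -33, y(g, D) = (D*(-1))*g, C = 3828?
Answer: 3959633966/319 ≈ 1.2413e+7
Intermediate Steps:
y(g, D) = -D*g (y(g, D) = (-D)*g = -D*g)
R(b) = -26/5 (R(b) = 7/5 + (⅕)*(-33) = 7/5 - 33/5 = -26/5)
L = -26/5 ≈ -5.2000
j = 1517/3828 (j = 1/(3828/1517) = 1517/3828 ≈ 0.39629)
(-2784 + j)*(-4454 + L) = (-2784 + 1517/3828)*(-4454 - 26/5) = -10655635/3828*(-22296/5) = 3959633966/319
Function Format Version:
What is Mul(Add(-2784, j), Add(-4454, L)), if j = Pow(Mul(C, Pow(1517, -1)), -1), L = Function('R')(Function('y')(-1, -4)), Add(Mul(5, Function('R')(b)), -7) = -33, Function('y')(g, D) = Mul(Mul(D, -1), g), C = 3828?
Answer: Rational(3959633966, 319) ≈ 1.2413e+7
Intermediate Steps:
Function('y')(g, D) = Mul(-1, D, g) (Function('y')(g, D) = Mul(Mul(-1, D), g) = Mul(-1, D, g))
Function('R')(b) = Rational(-26, 5) (Function('R')(b) = Add(Rational(7, 5), Mul(Rational(1, 5), -33)) = Add(Rational(7, 5), Rational(-33, 5)) = Rational(-26, 5))
L = Rational(-26, 5) ≈ -5.2000
j = Rational(1517, 3828) (j = Pow(Mul(3828, Pow(1517, -1)), -1) = Pow(Mul(3828, Rational(1, 1517)), -1) = Pow(Rational(3828, 1517), -1) = Rational(1517, 3828) ≈ 0.39629)
Mul(Add(-2784, j), Add(-4454, L)) = Mul(Add(-2784, Rational(1517, 3828)), Add(-4454, Rational(-26, 5))) = Mul(Rational(-10655635, 3828), Rational(-22296, 5)) = Rational(3959633966, 319)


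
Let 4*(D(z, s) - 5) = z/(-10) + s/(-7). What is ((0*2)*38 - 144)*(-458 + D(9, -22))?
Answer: 2280294/35 ≈ 65151.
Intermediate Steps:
D(z, s) = 5 - s/28 - z/40 (D(z, s) = 5 + (z/(-10) + s/(-7))/4 = 5 + (z*(-⅒) + s*(-⅐))/4 = 5 + (-z/10 - s/7)/4 = 5 + (-s/7 - z/10)/4 = 5 + (-s/28 - z/40) = 5 - s/28 - z/40)
((0*2)*38 - 144)*(-458 + D(9, -22)) = ((0*2)*38 - 144)*(-458 + (5 - 1/28*(-22) - 1/40*9)) = (0*38 - 144)*(-458 + (5 + 11/14 - 9/40)) = (0 - 144)*(-458 + 1557/280) = -144*(-126683/280) = 2280294/35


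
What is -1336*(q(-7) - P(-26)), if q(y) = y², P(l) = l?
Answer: -100200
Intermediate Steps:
-1336*(q(-7) - P(-26)) = -1336*((-7)² - 1*(-26)) = -1336*(49 + 26) = -1336*75 = -100200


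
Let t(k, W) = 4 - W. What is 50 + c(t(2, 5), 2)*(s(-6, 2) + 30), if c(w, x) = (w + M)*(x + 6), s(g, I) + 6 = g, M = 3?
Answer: 338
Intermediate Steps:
s(g, I) = -6 + g
c(w, x) = (3 + w)*(6 + x) (c(w, x) = (w + 3)*(x + 6) = (3 + w)*(6 + x))
50 + c(t(2, 5), 2)*(s(-6, 2) + 30) = 50 + (18 + 3*2 + 6*(4 - 1*5) + (4 - 1*5)*2)*((-6 - 6) + 30) = 50 + (18 + 6 + 6*(4 - 5) + (4 - 5)*2)*(-12 + 30) = 50 + (18 + 6 + 6*(-1) - 1*2)*18 = 50 + (18 + 6 - 6 - 2)*18 = 50 + 16*18 = 50 + 288 = 338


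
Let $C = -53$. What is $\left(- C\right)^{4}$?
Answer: $7890481$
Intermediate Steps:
$\left(- C\right)^{4} = \left(\left(-1\right) \left(-53\right)\right)^{4} = 53^{4} = 7890481$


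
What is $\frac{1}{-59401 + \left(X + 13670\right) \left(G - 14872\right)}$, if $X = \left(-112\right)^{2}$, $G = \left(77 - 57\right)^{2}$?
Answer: $- \frac{1}{379428409} \approx -2.6355 \cdot 10^{-9}$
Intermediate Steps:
$G = 400$ ($G = 20^{2} = 400$)
$X = 12544$
$\frac{1}{-59401 + \left(X + 13670\right) \left(G - 14872\right)} = \frac{1}{-59401 + \left(12544 + 13670\right) \left(400 - 14872\right)} = \frac{1}{-59401 + 26214 \left(-14472\right)} = \frac{1}{-59401 - 379369008} = \frac{1}{-379428409} = - \frac{1}{379428409}$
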